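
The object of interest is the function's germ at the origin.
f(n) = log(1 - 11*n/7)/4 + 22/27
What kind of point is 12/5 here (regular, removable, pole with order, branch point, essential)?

The point is a regular point.

There is no denominator, hence no pole anywhere.
Branch term log(1 - n/(7/11)): argument at 12/5 is -97/35, nonzero, so 12/5 is not its branch point (a point on a principal cut is still regular for the continued germ).
So the germ continues analytically to 12/5.


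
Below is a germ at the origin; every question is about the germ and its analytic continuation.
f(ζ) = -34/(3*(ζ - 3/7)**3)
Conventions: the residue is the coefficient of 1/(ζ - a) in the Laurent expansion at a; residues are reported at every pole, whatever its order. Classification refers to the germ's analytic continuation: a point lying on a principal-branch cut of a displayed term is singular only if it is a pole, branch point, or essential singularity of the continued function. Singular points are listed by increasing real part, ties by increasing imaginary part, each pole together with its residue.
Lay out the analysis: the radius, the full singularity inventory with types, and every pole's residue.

Denominator factor (ζ - 3/7)^3: pole of order 3 at 3/7, modulus 3/7.
The radius of convergence is the smallest modulus among the singular points: 3/7.
At the order-3 pole 3/7 set g(ζ) = (ζ - (3/7))^3*f(ζ) = -34/3.
Order-3 pole: residue = g''(a)/2; g''(3/7) = 0, so the residue is 0.

Radius of convergence at 0: 3/7.
At 3/7: a pole of order 3; residue 0.


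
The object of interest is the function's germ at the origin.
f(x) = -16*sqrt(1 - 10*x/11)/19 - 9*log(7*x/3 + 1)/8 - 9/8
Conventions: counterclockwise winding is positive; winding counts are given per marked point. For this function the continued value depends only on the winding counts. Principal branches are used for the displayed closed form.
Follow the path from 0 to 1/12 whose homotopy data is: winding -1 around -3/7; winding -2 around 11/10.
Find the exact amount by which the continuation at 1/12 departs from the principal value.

The rational part is single-valued and drops out of the difference; each branch term changes only by its own monodromy.
(-9/8)*log(1 - x/(-3/7)): each positive loop around -3/7 adds 2*pi*i to the log, so winding -1 contributes (-9/8)*(-1)*2*pi*i = (9/4)*pi*i.
(-16/19)*sqrt(1 - x/(11/10)): winding -2 is even, the square root returns to the same sheet, contribution 0.
Summing the contributions at x = 1/12 gives (9/4)*pi*i.

Continued minus principal equals (9/4)*pi*i.


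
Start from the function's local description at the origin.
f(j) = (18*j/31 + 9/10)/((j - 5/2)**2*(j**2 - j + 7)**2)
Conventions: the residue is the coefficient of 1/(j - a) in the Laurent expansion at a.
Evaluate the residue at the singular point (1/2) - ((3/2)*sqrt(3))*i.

The factor j**2 - j + 7 splits as (j - a)(j - a') with a = (1/2) - ((3/2)*sqrt(3))*i, a' = (1/2) + ((3/2)*sqrt(3))*i. At the order-2 pole a set g(j) = (j - a)^2*f(j) = [(18*j/31 + 9/10)/(j - 5/2)**2] / (j - a')^2.
Order-2 pole: residue = g'(a); g'((1/2) - ((3/2)*sqrt(3))*i) = (62352/12323585) - ((453196/332736795)*sqrt(3))*i, so the residue is (62352/12323585) - ((453196/332736795)*sqrt(3))*i.

The residue is (62352/12323585) - ((453196/332736795)*sqrt(3))*i.


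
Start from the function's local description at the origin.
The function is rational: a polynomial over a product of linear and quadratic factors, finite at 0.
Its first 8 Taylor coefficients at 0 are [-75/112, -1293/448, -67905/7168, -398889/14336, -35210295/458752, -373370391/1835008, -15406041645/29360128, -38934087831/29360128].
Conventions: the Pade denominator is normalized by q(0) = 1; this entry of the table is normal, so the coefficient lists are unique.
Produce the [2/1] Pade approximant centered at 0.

The Pade approximant has numerator coefficients [-75/112, -207169/225344, -17962267/18027520]; denominator coefficients [1, -44321/15090].

Taylor coefficients needed (read off): a_0 = -75/112, a_1 = -1293/448, a_2 = -67905/7168, a_3 = -398889/14336.
Write the denominator as Q(σ) = 1 + q1*σ. Requiring Q*f - P = O(σ^4) with deg P <= 2 kills the coefficients of σ^3..σ^3 in Q*f:
  σ^3: a_3 + q1*a_2 = 0, i.e. -398889/14336 + (-67905/7168)*q1 = 0.
Solving this linear system: q1 = -44321/15090.
The numerator is Q*f truncated at degree 2: P0 = a_0 = -75/112; P1 = a_1 + q1*a_0 = -207169/225344; P2 = a_2 + q1*a_1 = -17962267/18027520.


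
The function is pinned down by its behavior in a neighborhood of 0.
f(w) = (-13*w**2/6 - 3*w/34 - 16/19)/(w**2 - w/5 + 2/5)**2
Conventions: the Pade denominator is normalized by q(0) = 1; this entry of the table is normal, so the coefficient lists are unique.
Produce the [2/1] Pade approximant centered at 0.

Taylor coefficients needed (expand at 0): a_0 = -100/19, a_1 = -15025/2584, a_2 = 32075/3876, a_3 = 46775/1824.
Write the denominator as Q(w) = 1 + q1*w. Requiring Q*f - P = O(w^4) with deg P <= 2 kills the coefficients of w^3..w^3 in Q*f:
  w^3: a_3 + q1*a_2 = 0, i.e. 46775/1824 + (32075/3876)*q1 = 0.
Solving this linear system: q1 = -31807/10264.
The numerator is Q*f truncated at degree 2: P0 = a_0 = -100/19; P1 = a_1 + q1*a_0 = 34794825/3315272; P2 = a_2 + q1*a_1 = 2092136125/79566528.

The Pade approximant has numerator coefficients [-100/19, 34794825/3315272, 2092136125/79566528]; denominator coefficients [1, -31807/10264].


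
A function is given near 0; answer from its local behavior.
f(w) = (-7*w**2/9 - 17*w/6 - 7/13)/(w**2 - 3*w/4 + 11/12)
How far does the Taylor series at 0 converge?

Denominator factor (w**2 - 3*w/4 + 11/12): discriminant -149/48, complex-conjugate roots (3/8) + ((1/24)*sqrt(447))*i and (3/8) - ((1/24)*sqrt(447))*i; poles of order 1, moduli (1/6)*sqrt(33) and (1/6)*sqrt(33).
The radius of convergence is the smallest modulus among the singular points: (1/6)*sqrt(33).

The radius of convergence is (1/6)*sqrt(33).


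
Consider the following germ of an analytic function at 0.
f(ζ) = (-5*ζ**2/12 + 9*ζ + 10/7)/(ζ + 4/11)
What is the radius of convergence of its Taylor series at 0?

The radius of convergence is 4/11.

Denominator factor (ζ + 4/11): pole of order 1 at -4/11, modulus 4/11.
The radius of convergence is the smallest modulus among the singular points: 4/11.


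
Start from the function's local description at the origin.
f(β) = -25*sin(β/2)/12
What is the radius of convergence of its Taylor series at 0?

The factor -sin(β/2) is entire and contributes no finite singular point.
The polynomial part has no poles.
No finite singular points: the Taylor series at 0 converges everywhere.

The radius of convergence is infinite.


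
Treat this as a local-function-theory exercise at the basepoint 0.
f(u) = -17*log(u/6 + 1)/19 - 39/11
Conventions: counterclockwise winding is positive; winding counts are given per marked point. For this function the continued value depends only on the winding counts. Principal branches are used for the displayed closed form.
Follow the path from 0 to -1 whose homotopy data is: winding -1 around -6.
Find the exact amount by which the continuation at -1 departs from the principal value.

Continued minus principal equals (34/19)*pi*i.

The rational part is single-valued and drops out of the difference; each branch term changes only by its own monodromy.
(-17/19)*log(1 - u/(-6)): each positive loop around -6 adds 2*pi*i to the log, so winding -1 contributes (-17/19)*(-1)*2*pi*i = (34/19)*pi*i.
Summing the contributions at u = -1 gives (34/19)*pi*i.


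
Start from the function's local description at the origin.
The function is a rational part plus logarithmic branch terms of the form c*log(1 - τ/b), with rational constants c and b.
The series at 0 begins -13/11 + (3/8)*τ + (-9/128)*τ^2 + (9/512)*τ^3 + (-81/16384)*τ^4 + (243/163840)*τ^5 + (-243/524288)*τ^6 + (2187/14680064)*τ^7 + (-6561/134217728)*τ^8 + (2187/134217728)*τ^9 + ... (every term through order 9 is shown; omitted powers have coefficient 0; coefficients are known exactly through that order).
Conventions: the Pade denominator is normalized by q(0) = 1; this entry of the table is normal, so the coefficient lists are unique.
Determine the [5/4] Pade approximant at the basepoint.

The Pade approximant has numerator coefficients [-13/11, -161/264, -49/1408, 339/19712, 309/180224, 27/2293760]; denominator coefficients [1, 5/6, 15/64, 45/1792, 45/57344].

Taylor coefficients needed (read off): a_0 = -13/11, a_1 = 3/8, a_2 = -9/128, a_3 = 9/512, a_4 = -81/16384, a_5 = 243/163840, a_6 = -243/524288, a_7 = 2187/14680064, a_8 = -6561/134217728, a_9 = 2187/134217728.
Write the denominator as Q(τ) = 1 + q1*τ + q2*τ^2 + q3*τ^3 + q4*τ^4. Requiring Q*f - P = O(τ^10) with deg P <= 5 kills the coefficients of τ^6..τ^9 in Q*f:
  τ^6: a_6 + q1*a_5 + q2*a_4 + q3*a_3 + q4*a_2 = 0, i.e. -243/524288 + (243/163840)*q1 + (-81/16384)*q2 + (9/512)*q3 + (-9/128)*q4 = 0.
  τ^7: a_7 + q1*a_6 + q2*a_5 + q3*a_4 + q4*a_3 = 0, i.e. 2187/14680064 + (-243/524288)*q1 + (243/163840)*q2 + (-81/16384)*q3 + (9/512)*q4 = 0.
  τ^8: a_8 + q1*a_7 + q2*a_6 + q3*a_5 + q4*a_4 = 0, i.e. -6561/134217728 + (2187/14680064)*q1 + (-243/524288)*q2 + (243/163840)*q3 + (-81/16384)*q4 = 0.
  τ^9: a_9 + q1*a_8 + q2*a_7 + q3*a_6 + q4*a_5 = 0, i.e. 2187/134217728 + (-6561/134217728)*q1 + (2187/14680064)*q2 + (-243/524288)*q3 + (243/163840)*q4 = 0.
Solving this linear system: q1 = 5/6, q2 = 15/64, q3 = 45/1792, q4 = 45/57344.
The numerator is Q*f truncated at degree 5: P0 = a_0 = -13/11; P1 = a_1 + q1*a_0 = -161/264; P2 = a_2 + q1*a_1 + q2*a_0 = -49/1408; P3 = a_3 + q1*a_2 + q2*a_1 + q3*a_0 = 339/19712; P4 = a_4 + q1*a_3 + q2*a_2 + q3*a_1 + q4*a_0 = 309/180224; P5 = a_5 + q1*a_4 + q2*a_3 + q3*a_2 + q4*a_1 = 27/2293760.


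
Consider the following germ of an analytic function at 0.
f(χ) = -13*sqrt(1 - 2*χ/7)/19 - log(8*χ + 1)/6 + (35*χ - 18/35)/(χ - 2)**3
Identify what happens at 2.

The denominator factor χ - 2 vanishes at 2 and appears to the power 3; the numerator there equals 2432/35, nonzero, and no other factor vanishes.
The branch terms are analytic at this point.
Hence a pole whose order is the multiplicity, 3.

The point is a pole of order 3.


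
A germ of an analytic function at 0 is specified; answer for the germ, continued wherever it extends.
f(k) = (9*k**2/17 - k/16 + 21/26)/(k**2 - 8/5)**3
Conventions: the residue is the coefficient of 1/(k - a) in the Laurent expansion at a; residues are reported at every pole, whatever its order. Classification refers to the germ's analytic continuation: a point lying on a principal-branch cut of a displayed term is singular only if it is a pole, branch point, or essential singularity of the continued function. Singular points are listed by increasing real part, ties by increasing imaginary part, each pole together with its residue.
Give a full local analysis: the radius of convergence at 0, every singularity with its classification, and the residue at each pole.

Denominator factor (k**2 - 8/5)^3: discriminant 32/5, real irrational roots (2/5)*sqrt(10) and -(2/5)*sqrt(10); poles of order 3, moduli (2/5)*sqrt(10) and (2/5)*sqrt(10).
The radius of convergence is the smallest modulus among the singular points: (2/5)*sqrt(10).
The factor k**2 - 8/5 splits as (k - a)(k - a') with a = -(2/5)*sqrt(10), a' = (2/5)*sqrt(10). At the order-3 pole a set g(k) = (k - a)^3*f(k) = [9*k**2/17 - k/16 + 21/26] / (k - a')^3.
Order-3 pole: residue = g''(a)/2; g''(-(2/5)*sqrt(10)) = -(17415/905216)*sqrt(10), so the residue is -(17415/1810432)*sqrt(10).
The factor k**2 - 8/5 splits as (k - a)(k - a') with a = (2/5)*sqrt(10), a' = -(2/5)*sqrt(10). At the order-3 pole a set g(k) = (k - a)^3*f(k) = [9*k**2/17 - k/16 + 21/26] / (k - a')^3.
Order-3 pole: residue = g''(a)/2; g''((2/5)*sqrt(10)) = (17415/905216)*sqrt(10), so the residue is (17415/1810432)*sqrt(10).
List the singular points by increasing real part (a conjugate pair: the negative imaginary part first).

Radius of convergence at 0: (2/5)*sqrt(10).
At -(2/5)*sqrt(10): a pole of order 3; residue -(17415/1810432)*sqrt(10).
At (2/5)*sqrt(10): a pole of order 3; residue (17415/1810432)*sqrt(10).


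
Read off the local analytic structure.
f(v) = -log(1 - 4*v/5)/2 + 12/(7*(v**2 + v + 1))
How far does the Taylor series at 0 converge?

Denominator factor (v**2 + v + 1): discriminant -3, complex-conjugate roots (-1/2) + ((1/2)*sqrt(3))*i and (-1/2) - ((1/2)*sqrt(3))*i; poles of order 1, moduli 1 and 1.
Branch term (-1/2)*log(1 - v/(5/4)): its argument vanishes at v = 5/4, a logarithmic branch point, modulus 5/4.
The radius of convergence is the smallest modulus among the singular points: 1.

The radius of convergence is 1.


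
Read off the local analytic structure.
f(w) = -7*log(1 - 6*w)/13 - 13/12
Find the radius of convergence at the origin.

Branch term (-7/13)*log(1 - w/(1/6)): its argument vanishes at w = 1/6, a logarithmic branch point, modulus 1/6.
The radius of convergence is the smallest modulus among the singular points: 1/6.

The radius of convergence is 1/6.


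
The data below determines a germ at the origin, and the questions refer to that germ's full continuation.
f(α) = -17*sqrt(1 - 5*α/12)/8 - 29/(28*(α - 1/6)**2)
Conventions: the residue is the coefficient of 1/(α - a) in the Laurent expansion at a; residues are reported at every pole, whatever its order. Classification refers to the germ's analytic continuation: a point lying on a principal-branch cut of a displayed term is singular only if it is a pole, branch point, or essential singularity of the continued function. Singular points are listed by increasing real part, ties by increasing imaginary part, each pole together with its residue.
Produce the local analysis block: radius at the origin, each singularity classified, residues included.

Denominator factor (α - 1/6)^2: pole of order 2 at 1/6, modulus 1/6.
Branch term (-17/8)*sqrt(1 - α/(12/5)): its argument vanishes at α = 12/5, a square-root branch point, modulus 12/5.
The radius of convergence is the smallest modulus among the singular points: 1/6.
The branch term is analytic at 1/6 and contributes nothing to the residue; only the rational part matters.
At the order-2 pole 1/6 set g(α) = (α - (1/6))^2*(rational part) = -29/28.
Order-2 pole: residue = g'(a); g'(1/6) = 0, so the residue is 0.
List the singular points by increasing real part (a conjugate pair: the negative imaginary part first).

Radius of convergence at 0: 1/6.
At 1/6: a pole of order 2; residue 0.
At 12/5: an algebraic (square-root) branch point.


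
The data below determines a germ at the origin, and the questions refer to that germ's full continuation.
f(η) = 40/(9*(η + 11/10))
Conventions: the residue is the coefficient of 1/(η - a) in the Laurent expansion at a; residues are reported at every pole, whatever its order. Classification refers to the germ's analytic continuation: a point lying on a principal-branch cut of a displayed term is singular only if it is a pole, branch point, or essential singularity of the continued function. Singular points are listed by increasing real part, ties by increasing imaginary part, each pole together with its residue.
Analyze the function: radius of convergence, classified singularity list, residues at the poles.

Radius of convergence at 0: 11/10.
At -11/10: a pole of order 1; residue 40/9.

Denominator factor (η + 11/10): pole of order 1 at -11/10, modulus 11/10.
The radius of convergence is the smallest modulus among the singular points: 11/10.
At the order-1 pole -11/10 set g(η) = (η - (-11/10))*f(η) = 40/9.
Simple pole: residue = g(a) at a = -11/10, which is 40/9.


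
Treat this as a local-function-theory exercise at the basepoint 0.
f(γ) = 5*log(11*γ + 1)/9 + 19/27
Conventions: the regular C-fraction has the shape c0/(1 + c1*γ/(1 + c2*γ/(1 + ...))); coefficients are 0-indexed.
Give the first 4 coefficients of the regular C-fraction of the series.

Taylor coefficients (expand at 0): a_0 = 19/27, a_1 = 55/9, a_2 = -605/18, a_3 = 6655/27.
c0 = a_0 = 19/27. Peel one level at a time: if S = 1 + c*γ/S' with S'(0) = 1, then c is the γ-coefficient of S and S' = c*γ/(S - 1).
S_1 = c0/f = 1 + (-165/19)*γ + (88935/722)*γ^2 + ...; c1 = -165/19.
S_2 = c1*γ/(S_1 - 1) = 1 + (539/38)*γ + (-121/12)*γ^2 + ...; c2 = 539/38.
S_3 = c2*γ/(S_2 - 1) = 1 + (209/294)*γ + ...; c3 = 209/294.

The regular C-fraction coefficients are [19/27, -165/19, 539/38, 209/294].


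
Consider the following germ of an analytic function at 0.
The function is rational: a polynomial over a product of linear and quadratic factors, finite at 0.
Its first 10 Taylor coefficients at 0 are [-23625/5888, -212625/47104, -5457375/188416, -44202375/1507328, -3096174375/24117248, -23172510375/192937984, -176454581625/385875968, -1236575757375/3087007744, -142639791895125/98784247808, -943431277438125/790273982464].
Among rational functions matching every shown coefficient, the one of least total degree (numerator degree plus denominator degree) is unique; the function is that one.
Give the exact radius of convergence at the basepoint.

The radius of convergence is 2/3.

No rational of total degree below 8 reproduces all 10 coefficients; solving the [0/8] Pade equations on them gives f(ε) = 21/(23*(ε - 2/3)**2*(ε**2 - ε/2 - 4/5)**3), whose expansion matches every shown term.
Denominator factor (ε - 2/3)^2: pole of order 2 at 2/3, modulus 2/3.
Denominator factor (ε**2 - ε/2 - 4/5)^3: discriminant 69/20, real irrational roots 1/4 + (1/20)*sqrt(345) and 1/4 - (1/20)*sqrt(345); poles of order 3, moduli 1/4 + (1/20)*sqrt(345) and -1/4 + (1/20)*sqrt(345).
The radius of convergence is the smallest modulus among the singular points: 2/3.


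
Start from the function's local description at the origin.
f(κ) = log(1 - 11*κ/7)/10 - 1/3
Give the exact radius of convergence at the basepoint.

Branch term (1/10)*log(1 - κ/(7/11)): its argument vanishes at κ = 7/11, a logarithmic branch point, modulus 7/11.
The radius of convergence is the smallest modulus among the singular points: 7/11.

The radius of convergence is 7/11.


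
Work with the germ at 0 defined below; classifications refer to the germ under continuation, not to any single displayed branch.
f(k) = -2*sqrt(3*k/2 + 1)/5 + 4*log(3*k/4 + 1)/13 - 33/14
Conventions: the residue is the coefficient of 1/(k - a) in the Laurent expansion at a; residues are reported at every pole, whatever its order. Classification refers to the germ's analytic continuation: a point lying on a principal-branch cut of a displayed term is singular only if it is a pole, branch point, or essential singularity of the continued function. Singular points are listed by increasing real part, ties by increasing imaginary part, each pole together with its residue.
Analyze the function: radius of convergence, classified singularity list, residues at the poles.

Branch term (4/13)*log(1 - k/(-4/3)): its argument vanishes at k = -4/3, a logarithmic branch point, modulus 4/3.
Branch term (-2/5)*sqrt(1 - k/(-2/3)): its argument vanishes at k = -2/3, a square-root branch point, modulus 2/3.
The radius of convergence is the smallest modulus among the singular points: 2/3.
List the singular points by increasing real part (a conjugate pair: the negative imaginary part first).

Radius of convergence at 0: 2/3.
At -4/3: a logarithmic branch point.
At -2/3: an algebraic (square-root) branch point.


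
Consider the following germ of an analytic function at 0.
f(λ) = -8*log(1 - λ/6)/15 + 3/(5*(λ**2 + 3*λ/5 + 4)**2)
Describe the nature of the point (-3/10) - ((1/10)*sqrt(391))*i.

The denominator factor λ**2 + 3*λ/5 + 4 vanishes at (-3/10) - ((1/10)*sqrt(391))*i and appears to the power 2; the numerator there equals 3/5, nonzero, and no other factor vanishes.
The branch terms are analytic at this point.
Hence a pole whose order is the multiplicity, 2.

The point is a pole of order 2.


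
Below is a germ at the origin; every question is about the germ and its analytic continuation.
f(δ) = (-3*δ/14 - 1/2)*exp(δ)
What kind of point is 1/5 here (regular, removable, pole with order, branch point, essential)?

There is no denominator, hence no pole anywhere.
The factor exp(δ) is entire.
So the germ continues analytically to 1/5.

The point is a regular point.


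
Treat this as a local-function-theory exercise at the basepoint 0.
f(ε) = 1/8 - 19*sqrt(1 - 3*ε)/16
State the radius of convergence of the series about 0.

Branch term (-19/16)*sqrt(1 - ε/(1/3)): its argument vanishes at ε = 1/3, a square-root branch point, modulus 1/3.
The radius of convergence is the smallest modulus among the singular points: 1/3.

The radius of convergence is 1/3.


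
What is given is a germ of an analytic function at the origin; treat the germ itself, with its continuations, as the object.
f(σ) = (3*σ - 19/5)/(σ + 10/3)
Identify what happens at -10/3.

The point is a pole of order 1.

The denominator factor σ + 10/3 vanishes at -10/3 and appears to the power 1; the numerator there equals -69/5, nonzero, and no other factor vanishes.
Hence a pole whose order is the multiplicity, 1.


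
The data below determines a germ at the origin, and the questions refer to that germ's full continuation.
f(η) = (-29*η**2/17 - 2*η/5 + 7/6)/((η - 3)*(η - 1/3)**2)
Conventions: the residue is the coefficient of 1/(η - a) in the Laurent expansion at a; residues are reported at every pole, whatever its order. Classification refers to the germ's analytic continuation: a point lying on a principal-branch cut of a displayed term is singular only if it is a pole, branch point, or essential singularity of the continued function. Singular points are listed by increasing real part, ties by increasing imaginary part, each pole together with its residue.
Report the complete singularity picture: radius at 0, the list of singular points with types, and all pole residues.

Denominator factor (η - 3): pole of order 1 at 3, modulus 3.
Denominator factor (η - 1/3)^2: pole of order 2 at 1/3, modulus 1/3.
The radius of convergence is the smallest modulus among the singular points: 1/3.
At the order-2 pole 1/3 set g(η) = (η - (1/3))^2*f(η) = (-29*η**2/17 - 2*η/5 + 7/6)/(η - 3).
Order-2 pole: residue = g'(a); g'(1/3) = 293/640, so the residue is 293/640.
At the order-1 pole 3 set g(η) = (η - (3))*f(η) = (-29*η**2/17 - 2*η/5 + 7/6)/(η - 1/3)**2.
Simple pole: residue = g(a) at a = 3, which is -23541/10880.
List the singular points by increasing real part (a conjugate pair: the negative imaginary part first).

Radius of convergence at 0: 1/3.
At 1/3: a pole of order 2; residue 293/640.
At 3: a pole of order 1; residue -23541/10880.


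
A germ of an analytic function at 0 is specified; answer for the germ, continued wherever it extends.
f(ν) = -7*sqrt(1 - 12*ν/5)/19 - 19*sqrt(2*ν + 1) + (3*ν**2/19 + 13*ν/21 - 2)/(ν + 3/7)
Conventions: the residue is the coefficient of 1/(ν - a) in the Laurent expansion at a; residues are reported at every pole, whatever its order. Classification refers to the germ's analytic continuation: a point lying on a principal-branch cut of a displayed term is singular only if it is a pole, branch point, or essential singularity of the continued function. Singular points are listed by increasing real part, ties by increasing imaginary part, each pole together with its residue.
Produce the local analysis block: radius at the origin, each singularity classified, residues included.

Radius of convergence at 0: 5/12.
At -1/2: an algebraic (square-root) branch point.
At -3/7: a pole of order 1; residue -2082/931.
At 5/12: an algebraic (square-root) branch point.

Denominator factor (ν + 3/7): pole of order 1 at -3/7, modulus 3/7.
Branch term (-7/19)*sqrt(1 - ν/(5/12)): its argument vanishes at ν = 5/12, a square-root branch point, modulus 5/12.
Branch term (-19)*sqrt(1 - ν/(-1/2)): its argument vanishes at ν = -1/2, a square-root branch point, modulus 1/2.
The radius of convergence is the smallest modulus among the singular points: 5/12.
The branch terms are analytic at -3/7 and contribute nothing to the residue; only the rational part matters.
At the order-1 pole -3/7 set g(ν) = (ν - (-3/7))*(rational part) = 3*ν**2/19 + 13*ν/21 - 2.
Simple pole: residue = g(a) at a = -3/7, which is -2082/931.
List the singular points by increasing real part (a conjugate pair: the negative imaginary part first).


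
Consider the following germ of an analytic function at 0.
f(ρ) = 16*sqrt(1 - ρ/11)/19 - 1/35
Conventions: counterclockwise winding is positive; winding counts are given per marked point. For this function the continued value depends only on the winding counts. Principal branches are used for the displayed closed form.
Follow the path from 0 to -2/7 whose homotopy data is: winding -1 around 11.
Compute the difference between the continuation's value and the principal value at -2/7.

Continued minus principal equals -(32/1463)*sqrt(6083).

The rational part is single-valued and drops out of the difference; each branch term changes only by its own monodromy.
(16/19)*sqrt(1 - ρ/(11)): winding -1 is odd, the square root flips sign, contributing -2*(16/19)*sqrt(1 - (-2/7)/(11)) = -2*(16/19)*sqrt(79/77) = -(32/1463)*sqrt(6083).
Summing the contributions at ρ = -2/7 gives -(32/1463)*sqrt(6083).


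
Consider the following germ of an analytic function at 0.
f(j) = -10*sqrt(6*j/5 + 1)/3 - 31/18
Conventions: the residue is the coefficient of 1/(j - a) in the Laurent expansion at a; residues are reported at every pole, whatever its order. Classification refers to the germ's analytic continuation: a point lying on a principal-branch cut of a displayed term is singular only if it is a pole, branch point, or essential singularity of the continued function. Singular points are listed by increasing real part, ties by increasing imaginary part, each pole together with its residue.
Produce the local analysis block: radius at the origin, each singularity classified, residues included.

Radius of convergence at 0: 5/6.
At -5/6: an algebraic (square-root) branch point.

Branch term (-10/3)*sqrt(1 - j/(-5/6)): its argument vanishes at j = -5/6, a square-root branch point, modulus 5/6.
The radius of convergence is the smallest modulus among the singular points: 5/6.


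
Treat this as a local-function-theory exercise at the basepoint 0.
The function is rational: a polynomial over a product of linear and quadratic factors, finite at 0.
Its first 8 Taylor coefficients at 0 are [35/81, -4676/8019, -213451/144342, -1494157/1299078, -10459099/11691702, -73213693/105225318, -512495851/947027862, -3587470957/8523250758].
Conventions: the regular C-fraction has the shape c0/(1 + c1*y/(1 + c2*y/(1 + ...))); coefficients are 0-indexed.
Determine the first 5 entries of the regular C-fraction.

The regular C-fraction coefficients are [35/81, 668/495, -285507/73480, 48636335/42381928, 19372/31723].

Taylor coefficients (read off): a_0 = 35/81, a_1 = -4676/8019, a_2 = -213451/144342, a_3 = -1494157/1299078, a_4 = -10459099/11691702.
c0 = a_0 = 35/81. Peel one level at a time: if S = 1 + c*y/S' with S'(0) = 1, then c is the y-coefficient of S and S' = c*y/(S - 1).
S_1 = c0/f = 1 + (668/495)*y + (31723/6050)*y^2 + ...; c1 = 668/495.
S_2 = c1*y/(S_1 - 1) = 1 + (-285507/73480)*y + (7958673/1784896)*y^2 + ...; c2 = -285507/73480.
S_3 = c2*y/(S_2 - 1) = 1 + (48636335/42381928)*y + (-1410453715/2012697458)*y^2 + ...; c3 = 48636335/42381928.
S_4 = c3*y/(S_3 - 1) = 1 + (19372/31723)*y + ...; c4 = 19372/31723.


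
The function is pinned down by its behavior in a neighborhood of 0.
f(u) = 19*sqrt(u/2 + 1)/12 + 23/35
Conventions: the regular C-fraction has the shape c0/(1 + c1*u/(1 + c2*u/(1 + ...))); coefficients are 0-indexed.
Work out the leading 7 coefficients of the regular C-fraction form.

The regular C-fraction coefficients are [941/420, -665/3764, 2271/7528, 941/18168, 3601/18168, 2271/28808, 4931/28808].

Taylor coefficients (expand at 0): a_0 = 941/420, a_1 = 19/48, a_2 = -19/384, a_3 = 19/1536, a_4 = -95/24576, a_5 = 133/98304, a_6 = -133/262144.
c0 = a_0 = 941/420. Peel one level at a time: if S = 1 + c*u/S' with S'(0) = 1, then c is the u-coefficient of S and S' = c*u/(S - 1).
S_1 = c0/f = 1 + (-665/3764)*u + (1510215/28335392)*u^2 + ...; c1 = -665/3764.
S_2 = c1*u/(S_1 - 1) = 1 + (2271/7528)*u + (-1/64)*u^2 + ...; c2 = 2271/7528.
S_3 = c2*u/(S_2 - 1) = 1 + (941/18168)*u + (-3388541/330076224)*u^2 + ...; c3 = 941/18168.
S_4 = c3*u/(S_3 - 1) = 1 + (3601/18168)*u + (-1/64)*u^2 + ...; c4 = 3601/18168.
S_5 = c4*u/(S_4 - 1) = 1 + (2271/28808)*u + (-11198301/829900864)*u^2 + ...; c5 = 2271/28808.
S_6 = c5*u/(S_5 - 1) = 1 + (4931/28808)*u + ...; c6 = 4931/28808.


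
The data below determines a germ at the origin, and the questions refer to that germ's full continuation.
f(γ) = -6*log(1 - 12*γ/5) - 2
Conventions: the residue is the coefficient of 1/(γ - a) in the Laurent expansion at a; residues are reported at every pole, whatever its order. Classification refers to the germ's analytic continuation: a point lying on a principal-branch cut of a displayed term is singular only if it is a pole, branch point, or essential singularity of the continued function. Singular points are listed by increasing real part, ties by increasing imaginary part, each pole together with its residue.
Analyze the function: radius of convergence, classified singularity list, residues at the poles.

Radius of convergence at 0: 5/12.
At 5/12: a logarithmic branch point.

Branch term (-6)*log(1 - γ/(5/12)): its argument vanishes at γ = 5/12, a logarithmic branch point, modulus 5/12.
The radius of convergence is the smallest modulus among the singular points: 5/12.


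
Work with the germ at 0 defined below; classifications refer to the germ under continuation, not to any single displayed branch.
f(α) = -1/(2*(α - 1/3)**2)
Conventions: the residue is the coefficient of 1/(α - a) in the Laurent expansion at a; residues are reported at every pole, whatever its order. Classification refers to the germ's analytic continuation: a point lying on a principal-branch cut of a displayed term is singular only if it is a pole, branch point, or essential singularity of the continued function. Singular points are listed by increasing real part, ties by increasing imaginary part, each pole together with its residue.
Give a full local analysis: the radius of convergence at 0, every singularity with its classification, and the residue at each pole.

Denominator factor (α - 1/3)^2: pole of order 2 at 1/3, modulus 1/3.
The radius of convergence is the smallest modulus among the singular points: 1/3.
At the order-2 pole 1/3 set g(α) = (α - (1/3))^2*f(α) = -1/2.
Order-2 pole: residue = g'(a); g'(1/3) = 0, so the residue is 0.

Radius of convergence at 0: 1/3.
At 1/3: a pole of order 2; residue 0.


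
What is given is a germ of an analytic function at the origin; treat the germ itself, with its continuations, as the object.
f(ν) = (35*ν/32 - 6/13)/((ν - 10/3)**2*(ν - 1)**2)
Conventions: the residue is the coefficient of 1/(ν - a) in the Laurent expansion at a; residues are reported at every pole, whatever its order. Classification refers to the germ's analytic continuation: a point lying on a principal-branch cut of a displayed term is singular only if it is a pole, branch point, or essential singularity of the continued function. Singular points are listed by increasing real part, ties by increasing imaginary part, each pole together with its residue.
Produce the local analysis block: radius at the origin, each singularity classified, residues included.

Denominator factor (ν - 10/3)^2: pole of order 2 at 10/3, modulus 10/3.
Denominator factor (ν - 1)^2: pole of order 2 at 1, modulus 1.
The radius of convergence is the smallest modulus among the singular points: 1.
At the order-2 pole 1 set g(ν) = (ν - (1))^2*f(ν) = (35*ν/32 - 6/13)/(ν - 10/3)**2.
Order-2 pole: residue = g'(a); g'(1) = 42867/142688, so the residue is 42867/142688.
At the order-2 pole 10/3 set g(ν) = (ν - (10/3))^2*f(ν) = (35*ν/32 - 6/13)/(ν - 1)**2.
Order-2 pole: residue = g'(a); g'(10/3) = -42867/142688, so the residue is -42867/142688.
List the singular points by increasing real part (a conjugate pair: the negative imaginary part first).

Radius of convergence at 0: 1.
At 1: a pole of order 2; residue 42867/142688.
At 10/3: a pole of order 2; residue -42867/142688.


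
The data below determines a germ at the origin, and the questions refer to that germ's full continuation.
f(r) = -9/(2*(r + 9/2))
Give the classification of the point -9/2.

The point is a pole of order 1.

The denominator factor r + 9/2 vanishes at -9/2 and appears to the power 1; the numerator there equals -9/2, nonzero, and no other factor vanishes.
Hence a pole whose order is the multiplicity, 1.


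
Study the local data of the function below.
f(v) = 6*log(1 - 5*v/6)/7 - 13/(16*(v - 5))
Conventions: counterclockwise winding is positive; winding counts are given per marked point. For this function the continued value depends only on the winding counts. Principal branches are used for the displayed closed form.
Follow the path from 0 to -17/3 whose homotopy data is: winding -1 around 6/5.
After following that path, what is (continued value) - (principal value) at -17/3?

The rational part is single-valued and drops out of the difference; each branch term changes only by its own monodromy.
(6/7)*log(1 - v/(6/5)): each positive loop around 6/5 adds 2*pi*i to the log, so winding -1 contributes (6/7)*(-1)*2*pi*i = -(12/7)*pi*i.
Summing the contributions at v = -17/3 gives -(12/7)*pi*i.

Continued minus principal equals -(12/7)*pi*i.


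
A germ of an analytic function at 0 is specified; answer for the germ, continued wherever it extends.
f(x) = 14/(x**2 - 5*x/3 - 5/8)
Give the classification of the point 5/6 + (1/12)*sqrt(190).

The point is a pole of order 1.

The denominator factor x**2 - 5*x/3 - 5/8 vanishes at 5/6 + (1/12)*sqrt(190) and appears to the power 1; the numerator there equals 14, nonzero, and no other factor vanishes.
Hence a pole whose order is the multiplicity, 1.


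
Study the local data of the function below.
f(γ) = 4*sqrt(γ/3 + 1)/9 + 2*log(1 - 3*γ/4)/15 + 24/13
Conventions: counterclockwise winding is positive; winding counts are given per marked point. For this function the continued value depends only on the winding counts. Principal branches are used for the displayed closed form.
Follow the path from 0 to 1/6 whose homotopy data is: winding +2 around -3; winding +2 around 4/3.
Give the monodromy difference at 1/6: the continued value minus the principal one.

The rational part is single-valued and drops out of the difference; each branch term changes only by its own monodromy.
(2/15)*log(1 - γ/(4/3)): each positive loop around 4/3 adds 2*pi*i to the log, so winding +2 contributes (2/15)*(2)*2*pi*i = (8/15)*pi*i.
(4/9)*sqrt(1 - γ/(-3)): winding +2 is even, the square root returns to the same sheet, contribution 0.
Summing the contributions at γ = 1/6 gives (8/15)*pi*i.

Continued minus principal equals (8/15)*pi*i.


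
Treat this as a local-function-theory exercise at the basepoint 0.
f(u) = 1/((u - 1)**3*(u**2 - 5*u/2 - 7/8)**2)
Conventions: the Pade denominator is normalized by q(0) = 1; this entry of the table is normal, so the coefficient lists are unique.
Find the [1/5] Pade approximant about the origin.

Taylor coefficients needed (expand at 0): a_0 = -64/49, a_1 = 1216/343, a_2 = -49024/2401, a_3 = 1247872/16807, a_4 = -35176384/117649, a_5 = 911452480/823543, a_6 = -481411328/117649.
Write the denominator as Q(u) = 1 + q1*u + q2*u^2 + q3*u^3 + q4*u^4 + q5*u^5. Requiring Q*f - P = O(u^7) with deg P <= 1 kills the coefficients of u^2..u^6 in Q*f:
  u^2: a_2 + q1*a_1 + q2*a_0 = 0, i.e. -49024/2401 + (1216/343)*q1 + (-64/49)*q2 = 0.
  u^3: a_3 + q1*a_2 + q2*a_1 + q3*a_0 = 0, i.e. 1247872/16807 + (-49024/2401)*q1 + (1216/343)*q2 + (-64/49)*q3 = 0.
  u^4: a_4 + q1*a_3 + q2*a_2 + q3*a_1 + q4*a_0 = 0, i.e. -35176384/117649 + (1247872/16807)*q1 + (-49024/2401)*q2 + (1216/343)*q3 + (-64/49)*q4 = 0.
  u^5: a_5 + q1*a_4 + q2*a_3 + q3*a_2 + q4*a_1 + q5*a_0 = 0, i.e. 911452480/823543 + (-35176384/117649)*q1 + (1247872/16807)*q2 + (-49024/2401)*q3 + (1216/343)*q4 + (-64/49)*q5 = 0.
  u^6: a_6 + q1*a_5 + q2*a_4 + q3*a_3 + q4*a_2 + q5*a_1 = 0, i.e. -481411328/117649 + (911452480/823543)*q1 + (-35176384/117649)*q2 + (1247872/16807)*q3 + (-49024/2401)*q4 + (1216/343)*q5 = 0.
Solving this linear system: q1 = 967/315, q2 = -16097/2205, q3 = -537/49, q4 = 22024/735, q5 = -13024/735.
The numerator is Q*f truncated at degree 1: P0 = a_0 = -64/49; P1 = a_1 + q1*a_0 = -1024/2205.

The Pade approximant has numerator coefficients [-64/49, -1024/2205]; denominator coefficients [1, 967/315, -16097/2205, -537/49, 22024/735, -13024/735].


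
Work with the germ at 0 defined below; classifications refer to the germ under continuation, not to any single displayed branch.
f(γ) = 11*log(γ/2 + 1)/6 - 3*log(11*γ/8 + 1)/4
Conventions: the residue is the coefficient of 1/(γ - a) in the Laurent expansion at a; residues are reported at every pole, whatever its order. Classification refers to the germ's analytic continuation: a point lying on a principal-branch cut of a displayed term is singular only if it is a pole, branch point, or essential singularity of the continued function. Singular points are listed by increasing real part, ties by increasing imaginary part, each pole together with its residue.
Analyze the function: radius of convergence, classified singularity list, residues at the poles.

Radius of convergence at 0: 8/11.
At -2: a logarithmic branch point.
At -8/11: a logarithmic branch point.

Branch term (11/6)*log(1 - γ/(-2)): its argument vanishes at γ = -2, a logarithmic branch point, modulus 2.
Branch term (-3/4)*log(1 - γ/(-8/11)): its argument vanishes at γ = -8/11, a logarithmic branch point, modulus 8/11.
The radius of convergence is the smallest modulus among the singular points: 8/11.
List the singular points by increasing real part (a conjugate pair: the negative imaginary part first).


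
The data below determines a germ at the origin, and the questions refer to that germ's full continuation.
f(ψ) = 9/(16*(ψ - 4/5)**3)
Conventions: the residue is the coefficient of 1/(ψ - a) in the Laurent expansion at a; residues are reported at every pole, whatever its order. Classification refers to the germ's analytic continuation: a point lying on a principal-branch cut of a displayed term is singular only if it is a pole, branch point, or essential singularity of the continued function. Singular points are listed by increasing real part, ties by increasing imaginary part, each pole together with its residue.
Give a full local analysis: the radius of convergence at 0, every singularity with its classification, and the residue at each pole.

Radius of convergence at 0: 4/5.
At 4/5: a pole of order 3; residue 0.

Denominator factor (ψ - 4/5)^3: pole of order 3 at 4/5, modulus 4/5.
The radius of convergence is the smallest modulus among the singular points: 4/5.
At the order-3 pole 4/5 set g(ψ) = (ψ - (4/5))^3*f(ψ) = 9/16.
Order-3 pole: residue = g''(a)/2; g''(4/5) = 0, so the residue is 0.


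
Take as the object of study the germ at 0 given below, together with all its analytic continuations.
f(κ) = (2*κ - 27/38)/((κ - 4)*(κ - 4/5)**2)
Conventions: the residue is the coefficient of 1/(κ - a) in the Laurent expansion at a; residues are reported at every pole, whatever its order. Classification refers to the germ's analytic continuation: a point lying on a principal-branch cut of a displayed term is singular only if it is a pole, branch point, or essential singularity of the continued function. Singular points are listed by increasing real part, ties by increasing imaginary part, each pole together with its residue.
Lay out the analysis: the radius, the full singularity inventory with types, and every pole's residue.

Denominator factor (κ - 4/5)^2: pole of order 2 at 4/5, modulus 4/5.
Denominator factor (κ - 4): pole of order 1 at 4, modulus 4.
The radius of convergence is the smallest modulus among the singular points: 4/5.
At the order-2 pole 4/5 set g(κ) = (κ - (4/5))^2*f(κ) = (2*κ - 27/38)/(κ - 4).
Order-2 pole: residue = g'(a); g'(4/5) = -6925/9728, so the residue is -6925/9728.
At the order-1 pole 4 set g(κ) = (κ - (4))*f(κ) = (2*κ - 27/38)/(κ - 4/5)**2.
Simple pole: residue = g(a) at a = 4, which is 6925/9728.
List the singular points by increasing real part (a conjugate pair: the negative imaginary part first).

Radius of convergence at 0: 4/5.
At 4/5: a pole of order 2; residue -6925/9728.
At 4: a pole of order 1; residue 6925/9728.
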